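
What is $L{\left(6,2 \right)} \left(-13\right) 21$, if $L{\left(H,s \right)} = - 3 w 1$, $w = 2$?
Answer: $1638$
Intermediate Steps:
$L{\left(H,s \right)} = -6$ ($L{\left(H,s \right)} = \left(-3\right) 2 \cdot 1 = \left(-6\right) 1 = -6$)
$L{\left(6,2 \right)} \left(-13\right) 21 = \left(-6\right) \left(-13\right) 21 = 78 \cdot 21 = 1638$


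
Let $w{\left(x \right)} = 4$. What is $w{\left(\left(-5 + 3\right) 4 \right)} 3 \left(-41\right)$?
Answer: $-492$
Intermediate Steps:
$w{\left(\left(-5 + 3\right) 4 \right)} 3 \left(-41\right) = 4 \cdot 3 \left(-41\right) = 12 \left(-41\right) = -492$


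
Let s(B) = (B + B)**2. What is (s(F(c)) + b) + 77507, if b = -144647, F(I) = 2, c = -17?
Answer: -67124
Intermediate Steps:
s(B) = 4*B**2 (s(B) = (2*B)**2 = 4*B**2)
(s(F(c)) + b) + 77507 = (4*2**2 - 144647) + 77507 = (4*4 - 144647) + 77507 = (16 - 144647) + 77507 = -144631 + 77507 = -67124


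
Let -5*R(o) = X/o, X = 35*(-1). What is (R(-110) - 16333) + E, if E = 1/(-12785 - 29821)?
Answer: -19136879033/1171665 ≈ -16333.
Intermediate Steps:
X = -35
E = -1/42606 (E = 1/(-42606) = -1/42606 ≈ -2.3471e-5)
R(o) = 7/o (R(o) = -(-7)/o = 7/o)
(R(-110) - 16333) + E = (7/(-110) - 16333) - 1/42606 = (7*(-1/110) - 16333) - 1/42606 = (-7/110 - 16333) - 1/42606 = -1796637/110 - 1/42606 = -19136879033/1171665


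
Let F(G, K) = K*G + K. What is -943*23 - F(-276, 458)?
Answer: 104261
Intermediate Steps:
F(G, K) = K + G*K (F(G, K) = G*K + K = K + G*K)
-943*23 - F(-276, 458) = -943*23 - 458*(1 - 276) = -21689 - 458*(-275) = -21689 - 1*(-125950) = -21689 + 125950 = 104261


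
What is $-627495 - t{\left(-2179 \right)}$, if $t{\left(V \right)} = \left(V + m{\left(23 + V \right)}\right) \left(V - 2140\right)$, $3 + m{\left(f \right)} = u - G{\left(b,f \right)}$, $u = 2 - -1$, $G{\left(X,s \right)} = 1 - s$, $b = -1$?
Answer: $-19354679$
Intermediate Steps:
$u = 3$ ($u = 2 + 1 = 3$)
$m{\left(f \right)} = -1 + f$ ($m{\left(f \right)} = -3 - \left(-2 - f\right) = -3 + \left(3 + \left(-1 + f\right)\right) = -3 + \left(2 + f\right) = -1 + f$)
$t{\left(V \right)} = \left(-2140 + V\right) \left(22 + 2 V\right)$ ($t{\left(V \right)} = \left(V + \left(-1 + \left(23 + V\right)\right)\right) \left(V - 2140\right) = \left(V + \left(22 + V\right)\right) \left(-2140 + V\right) = \left(22 + 2 V\right) \left(-2140 + V\right) = \left(-2140 + V\right) \left(22 + 2 V\right)$)
$-627495 - t{\left(-2179 \right)} = -627495 - \left(-47080 - -9278182 + 2 \left(-2179\right)^{2}\right) = -627495 - \left(-47080 + 9278182 + 2 \cdot 4748041\right) = -627495 - \left(-47080 + 9278182 + 9496082\right) = -627495 - 18727184 = -19354679$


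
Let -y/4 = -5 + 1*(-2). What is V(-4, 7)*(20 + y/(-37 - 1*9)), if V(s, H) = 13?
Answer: 5798/23 ≈ 252.09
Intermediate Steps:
y = 28 (y = -4*(-5 + 1*(-2)) = -4*(-5 - 2) = -4*(-7) = 28)
V(-4, 7)*(20 + y/(-37 - 1*9)) = 13*(20 + 28/(-37 - 1*9)) = 13*(20 + 28/(-37 - 9)) = 13*(20 + 28/(-46)) = 13*(20 + 28*(-1/46)) = 13*(20 - 14/23) = 13*(446/23) = 5798/23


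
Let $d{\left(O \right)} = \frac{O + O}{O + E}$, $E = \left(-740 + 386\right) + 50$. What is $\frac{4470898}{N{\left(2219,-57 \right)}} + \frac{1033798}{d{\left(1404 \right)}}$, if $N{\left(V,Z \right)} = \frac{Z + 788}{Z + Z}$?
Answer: $- \frac{4411111241}{15093} \approx -2.9226 \cdot 10^{5}$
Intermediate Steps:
$E = -304$ ($E = -354 + 50 = -304$)
$N{\left(V,Z \right)} = \frac{788 + Z}{2 Z}$
$d{\left(O \right)} = \frac{2 O}{-304 + O}$ ($d{\left(O \right)} = \frac{O + O}{O - 304} = \frac{2 O}{-304 + O}$)
$\frac{4470898}{N{\left(2219,-57 \right)}} + \frac{1033798}{d{\left(1404 \right)}} = \frac{4470898}{\frac{1}{2} \frac{1}{-57} \left(788 - 57\right)} + \frac{1033798}{2 \cdot 1404 \frac{1}{-304 + 1404}} = \frac{4470898}{\frac{1}{2} \left(- \frac{1}{57}\right) 731} + \frac{1033798}{2 \cdot 1404 \cdot \frac{1}{1100}} = \frac{4470898}{- \frac{731}{114}} + \frac{1033798}{2 \cdot 1404 \cdot \frac{1}{1100}} = 4470898 \left(- \frac{114}{731}\right) + \frac{1033798}{\frac{702}{275}} = - \frac{29981316}{43} + 1033798 \cdot \frac{275}{702} = - \frac{29981316}{43} + \frac{142147225}{351} = - \frac{4411111241}{15093}$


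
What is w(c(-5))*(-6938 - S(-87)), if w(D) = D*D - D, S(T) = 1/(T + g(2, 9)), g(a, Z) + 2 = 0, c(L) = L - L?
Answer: 0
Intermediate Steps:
c(L) = 0
g(a, Z) = -2 (g(a, Z) = -2 + 0 = -2)
S(T) = 1/(-2 + T) (S(T) = 1/(T - 2) = 1/(-2 + T))
w(D) = D² - D
w(c(-5))*(-6938 - S(-87)) = (0*(-1 + 0))*(-6938 - 1/(-2 - 87)) = (0*(-1))*(-6938 - 1/(-89)) = 0*(-6938 - 1*(-1/89)) = 0*(-6938 + 1/89) = 0*(-617481/89) = 0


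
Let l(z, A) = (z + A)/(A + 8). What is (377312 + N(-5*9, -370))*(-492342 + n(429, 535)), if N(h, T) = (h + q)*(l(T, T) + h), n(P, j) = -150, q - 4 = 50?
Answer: -33599526484524/181 ≈ -1.8563e+11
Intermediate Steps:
q = 54 (q = 4 + 50 = 54)
l(z, A) = (A + z)/(8 + A)
N(h, T) = (54 + h)*(h + 2*T/(8 + T)) (N(h, T) = (h + 54)*((T + T)/(8 + T) + h) = (54 + h)*((2*T)/(8 + T) + h) = (54 + h)*(2*T/(8 + T) + h) = (54 + h)*(h + 2*T/(8 + T)))
(377312 + N(-5*9, -370))*(-492342 + n(429, 535)) = (377312 + (108*(-370) + 2*(-370)*(-5*9) + (-5*9)*(8 - 370)*(54 - 5*9))/(8 - 370))*(-492342 - 150) = (377312 + (-39960 + 2*(-370)*(-45) - 45*(-362)*(54 - 45))/(-362))*(-492492) = (377312 - (-39960 + 33300 - 45*(-362)*9)/362)*(-492492) = (377312 - (-39960 + 33300 + 146610)/362)*(-492492) = (377312 - 1/362*139950)*(-492492) = (377312 - 69975/181)*(-492492) = (68223497/181)*(-492492) = -33599526484524/181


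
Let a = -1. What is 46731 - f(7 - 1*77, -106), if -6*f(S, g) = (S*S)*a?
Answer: 137743/3 ≈ 45914.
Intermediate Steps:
f(S, g) = S²/6 (f(S, g) = -S*S*(-1)/6 = -S²*(-1)/6 = -(-1)*S²/6 = S²/6)
46731 - f(7 - 1*77, -106) = 46731 - (7 - 1*77)²/6 = 46731 - (7 - 77)²/6 = 46731 - (-70)²/6 = 46731 - 4900/6 = 46731 - 1*2450/3 = 46731 - 2450/3 = 137743/3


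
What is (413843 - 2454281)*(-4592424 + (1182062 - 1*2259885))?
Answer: 11569787448186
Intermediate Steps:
(413843 - 2454281)*(-4592424 + (1182062 - 1*2259885)) = -2040438*(-4592424 + (1182062 - 2259885)) = -2040438*(-4592424 - 1077823) = -2040438*(-5670247) = 11569787448186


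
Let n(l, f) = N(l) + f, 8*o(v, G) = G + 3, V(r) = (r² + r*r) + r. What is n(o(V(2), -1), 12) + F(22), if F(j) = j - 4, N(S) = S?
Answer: 121/4 ≈ 30.250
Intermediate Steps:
V(r) = r + 2*r² (V(r) = (r² + r²) + r = 2*r² + r = r + 2*r²)
o(v, G) = 3/8 + G/8 (o(v, G) = (G + 3)/8 = (3 + G)/8 = 3/8 + G/8)
F(j) = -4 + j
n(l, f) = f + l (n(l, f) = l + f = f + l)
n(o(V(2), -1), 12) + F(22) = (12 + (3/8 + (⅛)*(-1))) + (-4 + 22) = (12 + (3/8 - ⅛)) + 18 = (12 + ¼) + 18 = 49/4 + 18 = 121/4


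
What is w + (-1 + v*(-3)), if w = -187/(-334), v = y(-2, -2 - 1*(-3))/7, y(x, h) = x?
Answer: 975/2338 ≈ 0.41702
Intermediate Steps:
v = -2/7 ≈ -0.28571
w = 187/334 (w = -187*(-1/334) = 187/334 ≈ 0.55988)
w + (-1 + v*(-3)) = 187/334 + (-1 - 2/7*(-3)) = 187/334 + (-1 + 6/7) = 187/334 - ⅐ = 975/2338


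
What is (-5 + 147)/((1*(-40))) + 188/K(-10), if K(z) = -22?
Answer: -2661/220 ≈ -12.095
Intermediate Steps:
(-5 + 147)/((1*(-40))) + 188/K(-10) = (-5 + 147)/((1*(-40))) + 188/(-22) = 142/(-40) + 188*(-1/22) = 142*(-1/40) - 94/11 = -71/20 - 94/11 = -2661/220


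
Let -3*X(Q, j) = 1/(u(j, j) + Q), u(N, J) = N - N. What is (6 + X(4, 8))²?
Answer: 5041/144 ≈ 35.007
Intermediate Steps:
u(N, J) = 0
X(Q, j) = -1/(3*Q) (X(Q, j) = -1/(3*(0 + Q)) = -1/(3*Q))
(6 + X(4, 8))² = (6 - ⅓/4)² = (6 - ⅓*¼)² = (6 - 1/12)² = (71/12)² = 5041/144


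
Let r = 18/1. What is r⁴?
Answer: 104976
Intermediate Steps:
r = 18 (r = 18*1 = 18)
r⁴ = 18⁴ = 104976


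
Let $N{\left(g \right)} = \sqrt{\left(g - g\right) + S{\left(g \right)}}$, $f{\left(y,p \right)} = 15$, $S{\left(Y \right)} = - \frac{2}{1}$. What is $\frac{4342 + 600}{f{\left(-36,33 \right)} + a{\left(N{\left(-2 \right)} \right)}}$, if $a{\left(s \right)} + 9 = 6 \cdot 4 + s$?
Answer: $\frac{74130}{451} - \frac{2471 i \sqrt{2}}{451} \approx 164.37 - 7.7484 i$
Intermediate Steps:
$S{\left(Y \right)} = -2$ ($S{\left(Y \right)} = \left(-2\right) 1 = -2$)
$N{\left(g \right)} = i \sqrt{2}$ ($N{\left(g \right)} = \sqrt{\left(g - g\right) - 2} = \sqrt{0 - 2} = \sqrt{-2} = i \sqrt{2}$)
$a{\left(s \right)} = 15 + s$ ($a{\left(s \right)} = -9 + \left(6 \cdot 4 + s\right) = -9 + \left(24 + s\right) = 15 + s$)
$\frac{4342 + 600}{f{\left(-36,33 \right)} + a{\left(N{\left(-2 \right)} \right)}} = \frac{4342 + 600}{15 + \left(15 + i \sqrt{2}\right)} = \frac{4942}{30 + i \sqrt{2}}$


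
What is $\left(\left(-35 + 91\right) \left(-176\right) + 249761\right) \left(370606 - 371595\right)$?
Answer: $-237266045$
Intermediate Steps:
$\left(\left(-35 + 91\right) \left(-176\right) + 249761\right) \left(370606 - 371595\right) = \left(56 \left(-176\right) + 249761\right) \left(-989\right) = \left(-9856 + 249761\right) \left(-989\right) = 239905 \left(-989\right) = -237266045$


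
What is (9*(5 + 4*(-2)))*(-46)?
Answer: 1242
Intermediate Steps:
(9*(5 + 4*(-2)))*(-46) = (9*(5 - 8))*(-46) = (9*(-3))*(-46) = -27*(-46) = 1242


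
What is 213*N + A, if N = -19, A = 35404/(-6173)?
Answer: -25017535/6173 ≈ -4052.7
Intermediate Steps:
A = -35404/6173 (A = 35404*(-1/6173) = -35404/6173 ≈ -5.7353)
213*N + A = 213*(-19) - 35404/6173 = -4047 - 35404/6173 = -25017535/6173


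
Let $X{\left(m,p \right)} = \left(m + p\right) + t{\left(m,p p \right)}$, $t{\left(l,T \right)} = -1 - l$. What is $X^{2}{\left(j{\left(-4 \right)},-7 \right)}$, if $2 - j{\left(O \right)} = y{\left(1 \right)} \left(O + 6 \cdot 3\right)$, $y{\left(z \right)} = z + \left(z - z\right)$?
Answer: $64$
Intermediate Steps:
$y{\left(z \right)} = z$ ($y{\left(z \right)} = z + 0 = z$)
$j{\left(O \right)} = -16 - O$ ($j{\left(O \right)} = 2 - 1 \left(O + 6 \cdot 3\right) = 2 - 1 \left(O + 18\right) = 2 - 1 \left(18 + O\right) = 2 - \left(18 + O\right) = -16 - O$)
$X{\left(m,p \right)} = -1 + p$ ($X{\left(m,p \right)} = \left(m + p\right) - \left(1 + m\right) = -1 + p$)
$X^{2}{\left(j{\left(-4 \right)},-7 \right)} = \left(-1 - 7\right)^{2} = \left(-8\right)^{2} = 64$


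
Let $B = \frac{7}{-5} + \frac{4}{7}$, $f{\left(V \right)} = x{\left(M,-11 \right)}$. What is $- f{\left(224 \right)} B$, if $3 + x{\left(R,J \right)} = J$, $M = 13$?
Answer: $- \frac{58}{5} \approx -11.6$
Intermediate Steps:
$x{\left(R,J \right)} = -3 + J$
$f{\left(V \right)} = -14$ ($f{\left(V \right)} = -3 - 11 = -14$)
$B = - \frac{29}{35}$ ($B = 7 \left(- \frac{1}{5}\right) + 4 \cdot \frac{1}{7} = - \frac{7}{5} + \frac{4}{7} = - \frac{29}{35} \approx -0.82857$)
$- f{\left(224 \right)} B = \left(-1\right) \left(-14\right) \left(- \frac{29}{35}\right) = 14 \left(- \frac{29}{35}\right) = - \frac{58}{5}$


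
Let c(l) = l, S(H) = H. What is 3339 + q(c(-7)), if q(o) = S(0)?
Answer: 3339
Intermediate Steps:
q(o) = 0
3339 + q(c(-7)) = 3339 + 0 = 3339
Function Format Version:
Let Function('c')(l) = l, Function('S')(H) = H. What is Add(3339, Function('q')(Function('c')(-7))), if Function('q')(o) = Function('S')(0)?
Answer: 3339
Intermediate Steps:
Function('q')(o) = 0
Add(3339, Function('q')(Function('c')(-7))) = Add(3339, 0) = 3339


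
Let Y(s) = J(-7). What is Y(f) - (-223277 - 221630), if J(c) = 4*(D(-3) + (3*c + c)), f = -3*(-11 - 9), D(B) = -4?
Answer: 444779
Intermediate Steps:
f = 60 (f = -3*(-20) = 60)
J(c) = -16 + 16*c (J(c) = 4*(-4 + (3*c + c)) = 4*(-4 + 4*c) = -16 + 16*c)
Y(s) = -128 (Y(s) = -16 + 16*(-7) = -16 - 112 = -128)
Y(f) - (-223277 - 221630) = -128 - (-223277 - 221630) = -128 - 1*(-444907) = -128 + 444907 = 444779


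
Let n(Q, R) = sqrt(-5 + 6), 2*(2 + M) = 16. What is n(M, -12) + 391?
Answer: 392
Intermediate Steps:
M = 6 (M = -2 + (1/2)*16 = -2 + 8 = 6)
n(Q, R) = 1 (n(Q, R) = sqrt(1) = 1)
n(M, -12) + 391 = 1 + 391 = 392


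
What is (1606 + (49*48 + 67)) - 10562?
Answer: -6537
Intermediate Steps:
(1606 + (49*48 + 67)) - 10562 = (1606 + (2352 + 67)) - 10562 = (1606 + 2419) - 10562 = 4025 - 10562 = -6537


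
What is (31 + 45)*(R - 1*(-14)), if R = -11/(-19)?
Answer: 1108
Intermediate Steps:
R = 11/19 (R = -11*(-1/19) = 11/19 ≈ 0.57895)
(31 + 45)*(R - 1*(-14)) = (31 + 45)*(11/19 - 1*(-14)) = 76*(11/19 + 14) = 76*(277/19) = 1108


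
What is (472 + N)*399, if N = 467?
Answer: 374661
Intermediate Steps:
(472 + N)*399 = (472 + 467)*399 = 939*399 = 374661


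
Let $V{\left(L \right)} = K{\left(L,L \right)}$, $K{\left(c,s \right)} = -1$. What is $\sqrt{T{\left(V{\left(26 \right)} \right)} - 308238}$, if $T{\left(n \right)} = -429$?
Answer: $i \sqrt{308667} \approx 555.58 i$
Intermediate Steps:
$V{\left(L \right)} = -1$
$\sqrt{T{\left(V{\left(26 \right)} \right)} - 308238} = \sqrt{-429 - 308238} = \sqrt{-308667} = i \sqrt{308667}$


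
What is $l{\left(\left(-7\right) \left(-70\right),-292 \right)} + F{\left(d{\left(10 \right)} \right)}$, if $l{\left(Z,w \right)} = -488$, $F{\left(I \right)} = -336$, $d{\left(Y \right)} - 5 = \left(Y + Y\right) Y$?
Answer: $-824$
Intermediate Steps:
$d{\left(Y \right)} = 5 + 2 Y^{2}$ ($d{\left(Y \right)} = 5 + \left(Y + Y\right) Y = 5 + 2 Y Y = 5 + 2 Y^{2}$)
$l{\left(\left(-7\right) \left(-70\right),-292 \right)} + F{\left(d{\left(10 \right)} \right)} = -488 - 336 = -824$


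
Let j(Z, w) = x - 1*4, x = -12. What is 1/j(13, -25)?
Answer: -1/16 ≈ -0.062500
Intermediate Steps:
j(Z, w) = -16 (j(Z, w) = -12 - 1*4 = -12 - 4 = -16)
1/j(13, -25) = 1/(-16) = -1/16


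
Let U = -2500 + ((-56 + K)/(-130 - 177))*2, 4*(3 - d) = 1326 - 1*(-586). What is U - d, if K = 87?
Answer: -621737/307 ≈ -2025.2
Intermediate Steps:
d = -475 (d = 3 - (1326 - 1*(-586))/4 = 3 - (1326 + 586)/4 = 3 - ¼*1912 = 3 - 478 = -475)
U = -767562/307 (U = -2500 + ((-56 + 87)/(-130 - 177))*2 = -2500 + (31/(-307))*2 = -2500 + (31*(-1/307))*2 = -2500 - 31/307*2 = -2500 - 62/307 = -767562/307 ≈ -2500.2)
U - d = -767562/307 - 1*(-475) = -767562/307 + 475 = -621737/307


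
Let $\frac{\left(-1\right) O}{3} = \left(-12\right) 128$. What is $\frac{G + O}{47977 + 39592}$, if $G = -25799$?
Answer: $- \frac{21191}{87569} \approx -0.24199$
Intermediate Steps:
$O = 4608$ ($O = - 3 \left(\left(-12\right) 128\right) = \left(-3\right) \left(-1536\right) = 4608$)
$\frac{G + O}{47977 + 39592} = \frac{-25799 + 4608}{47977 + 39592} = - \frac{21191}{87569}$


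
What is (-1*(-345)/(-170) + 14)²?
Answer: 165649/1156 ≈ 143.29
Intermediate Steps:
(-1*(-345)/(-170) + 14)² = (345*(-1/170) + 14)² = (-69/34 + 14)² = (407/34)² = 165649/1156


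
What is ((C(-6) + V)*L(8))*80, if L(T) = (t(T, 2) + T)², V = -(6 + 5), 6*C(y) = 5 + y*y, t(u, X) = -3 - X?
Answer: -3000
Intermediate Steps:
C(y) = ⅚ + y²/6 (C(y) = (5 + y*y)/6 = (5 + y²)/6 = ⅚ + y²/6)
V = -11 (V = -1*11 = -11)
L(T) = (-5 + T)² (L(T) = ((-3 - 1*2) + T)² = ((-3 - 2) + T)² = (-5 + T)²)
((C(-6) + V)*L(8))*80 = (((⅚ + (⅙)*(-6)²) - 11)*(-5 + 8)²)*80 = (((⅚ + (⅙)*36) - 11)*3²)*80 = (((⅚ + 6) - 11)*9)*80 = ((41/6 - 11)*9)*80 = -25/6*9*80 = -75/2*80 = -3000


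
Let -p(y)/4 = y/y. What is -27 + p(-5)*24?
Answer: -123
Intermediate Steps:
p(y) = -4 (p(y) = -4*y/y = -4*1 = -4)
-27 + p(-5)*24 = -27 - 4*24 = -27 - 96 = -123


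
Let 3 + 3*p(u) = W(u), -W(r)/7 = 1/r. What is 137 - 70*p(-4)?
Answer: 997/6 ≈ 166.17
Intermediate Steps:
W(r) = -7/r
p(u) = -1 - 7/(3*u) (p(u) = -1 + (-7/u)/3 = -1 - 7/(3*u))
137 - 70*p(-4) = 137 - 70*(-7/3 - 1*(-4))/(-4) = 137 - (-35)*(-7/3 + 4)/2 = 137 - (-35)*5/(2*3) = 137 - 70*(-5/12) = 137 + 175/6 = 997/6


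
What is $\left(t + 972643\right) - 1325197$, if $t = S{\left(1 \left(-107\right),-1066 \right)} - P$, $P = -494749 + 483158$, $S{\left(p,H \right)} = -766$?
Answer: $-341729$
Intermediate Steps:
$P = -11591$
$t = 10825$ ($t = -766 - -11591 = -766 + 11591 = 10825$)
$\left(t + 972643\right) - 1325197 = \left(10825 + 972643\right) - 1325197 = 983468 - 1325197 = -341729$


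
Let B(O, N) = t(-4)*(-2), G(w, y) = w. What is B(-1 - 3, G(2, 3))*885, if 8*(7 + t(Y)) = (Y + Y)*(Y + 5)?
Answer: 14160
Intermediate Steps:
t(Y) = -7 + Y*(5 + Y)/4 (t(Y) = -7 + ((Y + Y)*(Y + 5))/8 = -7 + ((2*Y)*(5 + Y))/8 = -7 + (2*Y*(5 + Y))/8 = -7 + Y*(5 + Y)/4)
B(O, N) = 16 (B(O, N) = (-7 + (¼)*(-4)² + (5/4)*(-4))*(-2) = (-7 + (¼)*16 - 5)*(-2) = (-7 + 4 - 5)*(-2) = -8*(-2) = 16)
B(-1 - 3, G(2, 3))*885 = 16*885 = 14160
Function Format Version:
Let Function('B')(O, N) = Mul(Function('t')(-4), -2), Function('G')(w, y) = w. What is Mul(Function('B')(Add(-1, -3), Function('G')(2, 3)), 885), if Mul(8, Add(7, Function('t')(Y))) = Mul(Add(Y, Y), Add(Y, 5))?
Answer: 14160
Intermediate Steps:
Function('t')(Y) = Add(-7, Mul(Rational(1, 4), Y, Add(5, Y))) (Function('t')(Y) = Add(-7, Mul(Rational(1, 8), Mul(Add(Y, Y), Add(Y, 5)))) = Add(-7, Mul(Rational(1, 8), Mul(Mul(2, Y), Add(5, Y)))) = Add(-7, Mul(Rational(1, 8), Mul(2, Y, Add(5, Y)))) = Add(-7, Mul(Rational(1, 4), Y, Add(5, Y))))
Function('B')(O, N) = 16 (Function('B')(O, N) = Mul(Add(-7, Mul(Rational(1, 4), Pow(-4, 2)), Mul(Rational(5, 4), -4)), -2) = Mul(Add(-7, Mul(Rational(1, 4), 16), -5), -2) = Mul(Add(-7, 4, -5), -2) = Mul(-8, -2) = 16)
Mul(Function('B')(Add(-1, -3), Function('G')(2, 3)), 885) = Mul(16, 885) = 14160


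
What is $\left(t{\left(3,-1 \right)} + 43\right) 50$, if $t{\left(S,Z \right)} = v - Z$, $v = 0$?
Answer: $2200$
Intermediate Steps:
$t{\left(S,Z \right)} = - Z$ ($t{\left(S,Z \right)} = 0 - Z = - Z$)
$\left(t{\left(3,-1 \right)} + 43\right) 50 = \left(\left(-1\right) \left(-1\right) + 43\right) 50 = \left(1 + 43\right) 50 = 44 \cdot 50 = 2200$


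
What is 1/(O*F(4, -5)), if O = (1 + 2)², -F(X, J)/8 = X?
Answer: -1/288 ≈ -0.0034722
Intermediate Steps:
F(X, J) = -8*X
O = 9 (O = 3² = 9)
1/(O*F(4, -5)) = 1/(9*(-8*4)) = 1/(9*(-32)) = 1/(-288) = -1/288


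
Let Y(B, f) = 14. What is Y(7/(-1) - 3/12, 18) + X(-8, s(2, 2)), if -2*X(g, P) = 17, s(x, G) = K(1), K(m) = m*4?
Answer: 11/2 ≈ 5.5000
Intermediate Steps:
K(m) = 4*m
s(x, G) = 4 (s(x, G) = 4*1 = 4)
X(g, P) = -17/2 (X(g, P) = -½*17 = -17/2)
Y(7/(-1) - 3/12, 18) + X(-8, s(2, 2)) = 14 - 17/2 = 11/2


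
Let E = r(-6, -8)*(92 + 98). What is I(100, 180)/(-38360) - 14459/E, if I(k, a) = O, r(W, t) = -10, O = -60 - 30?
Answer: 182506/23975 ≈ 7.6123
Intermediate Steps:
O = -90
I(k, a) = -90
E = -1900 (E = -10*(92 + 98) = -10*190 = -1900)
I(100, 180)/(-38360) - 14459/E = -90/(-38360) - 14459/(-1900) = -90*(-1/38360) - 14459*(-1/1900) = 9/3836 + 761/100 = 182506/23975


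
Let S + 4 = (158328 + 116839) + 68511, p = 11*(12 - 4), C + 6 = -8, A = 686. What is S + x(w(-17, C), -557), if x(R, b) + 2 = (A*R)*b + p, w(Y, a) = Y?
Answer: 6839494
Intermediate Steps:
C = -14 (C = -6 - 8 = -14)
p = 88 (p = 11*8 = 88)
x(R, b) = 86 + 686*R*b (x(R, b) = -2 + ((686*R)*b + 88) = -2 + (686*R*b + 88) = -2 + (88 + 686*R*b) = 86 + 686*R*b)
S = 343674 (S = -4 + ((158328 + 116839) + 68511) = -4 + (275167 + 68511) = -4 + 343678 = 343674)
S + x(w(-17, C), -557) = 343674 + (86 + 686*(-17)*(-557)) = 343674 + (86 + 6495734) = 343674 + 6495820 = 6839494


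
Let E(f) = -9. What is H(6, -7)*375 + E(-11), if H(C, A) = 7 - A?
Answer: 5241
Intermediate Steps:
H(6, -7)*375 + E(-11) = (7 - 1*(-7))*375 - 9 = (7 + 7)*375 - 9 = 14*375 - 9 = 5250 - 9 = 5241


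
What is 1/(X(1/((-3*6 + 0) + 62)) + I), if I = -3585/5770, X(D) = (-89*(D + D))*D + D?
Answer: -558536/385687 ≈ -1.4482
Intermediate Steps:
X(D) = D - 178*D² (X(D) = (-178*D)*D + D = -178*D² + D = D - 178*D²)
I = -717/1154 (I = -3585*1/5770 = -717/1154 ≈ -0.62132)
1/(X(1/((-3*6 + 0) + 62)) + I) = 1/((1 - 178/((-3*6 + 0) + 62))/((-3*6 + 0) + 62) - 717/1154) = 1/((1 - 178/((-18 + 0) + 62))/((-18 + 0) + 62) - 717/1154) = 1/((1 - 178/(-18 + 62))/(-18 + 62) - 717/1154) = 1/((1 - 178/44)/44 - 717/1154) = 1/((1 - 178*1/44)/44 - 717/1154) = 1/((1 - 89/22)/44 - 717/1154) = 1/((1/44)*(-67/22) - 717/1154) = 1/(-67/968 - 717/1154) = 1/(-385687/558536) = -558536/385687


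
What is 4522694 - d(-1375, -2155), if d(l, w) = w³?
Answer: 10012396569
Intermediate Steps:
4522694 - d(-1375, -2155) = 4522694 - 1*(-2155)³ = 4522694 - 1*(-10007873875) = 4522694 + 10007873875 = 10012396569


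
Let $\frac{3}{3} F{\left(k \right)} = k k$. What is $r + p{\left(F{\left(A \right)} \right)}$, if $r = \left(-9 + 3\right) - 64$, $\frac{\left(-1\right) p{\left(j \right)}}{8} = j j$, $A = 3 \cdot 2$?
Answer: $-10438$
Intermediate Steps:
$A = 6$
$F{\left(k \right)} = k^{2}$ ($F{\left(k \right)} = k k = k^{2}$)
$p{\left(j \right)} = - 8 j^{2}$ ($p{\left(j \right)} = - 8 j j = - 8 j^{2}$)
$r = -70$ ($r = -6 - 64 = -70$)
$r + p{\left(F{\left(A \right)} \right)} = -70 - 8 \left(6^{2}\right)^{2} = -70 - 8 \cdot 36^{2} = -70 - 10368 = -10438$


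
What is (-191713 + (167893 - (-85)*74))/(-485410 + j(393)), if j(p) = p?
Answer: 17530/485017 ≈ 0.036143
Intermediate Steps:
(-191713 + (167893 - (-85)*74))/(-485410 + j(393)) = (-191713 + (167893 - (-85)*74))/(-485410 + 393) = (-191713 + (167893 - 1*(-6290)))/(-485017) = (-191713 + (167893 + 6290))*(-1/485017) = (-191713 + 174183)*(-1/485017) = -17530*(-1/485017) = 17530/485017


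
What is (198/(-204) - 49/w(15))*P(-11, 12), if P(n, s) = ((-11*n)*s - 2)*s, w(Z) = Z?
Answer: -1253380/17 ≈ -73728.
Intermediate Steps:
P(n, s) = s*(-2 - 11*n*s) (P(n, s) = (-11*n*s - 2)*s = (-2 - 11*n*s)*s = s*(-2 - 11*n*s))
(198/(-204) - 49/w(15))*P(-11, 12) = (198/(-204) - 49/15)*(-1*12*(2 + 11*(-11)*12)) = (198*(-1/204) - 49*1/15)*(-1*12*(2 - 1452)) = (-33/34 - 49/15)*(-1*12*(-1450)) = -2161/510*17400 = -1253380/17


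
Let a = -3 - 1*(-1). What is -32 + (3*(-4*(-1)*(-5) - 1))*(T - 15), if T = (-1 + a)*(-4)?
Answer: 157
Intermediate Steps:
a = -2 (a = -3 + 1 = -2)
T = 12 (T = (-1 - 2)*(-4) = -3*(-4) = 12)
-32 + (3*(-4*(-1)*(-5) - 1))*(T - 15) = -32 + (3*(-4*(-1)*(-5) - 1))*(12 - 15) = -32 + (3*(4*(-5) - 1))*(-3) = -32 + (3*(-20 - 1))*(-3) = -32 + (3*(-21))*(-3) = -32 - 63*(-3) = -32 + 189 = 157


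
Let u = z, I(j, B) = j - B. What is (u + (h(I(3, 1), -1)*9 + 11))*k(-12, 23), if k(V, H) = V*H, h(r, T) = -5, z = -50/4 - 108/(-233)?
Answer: 2960514/233 ≈ 12706.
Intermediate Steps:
z = -5609/466 (z = -50*1/4 - 108*(-1/233) = -25/2 + 108/233 = -5609/466 ≈ -12.036)
u = -5609/466 ≈ -12.036
k(V, H) = H*V
(u + (h(I(3, 1), -1)*9 + 11))*k(-12, 23) = (-5609/466 + (-5*9 + 11))*(23*(-12)) = (-5609/466 + (-45 + 11))*(-276) = (-5609/466 - 34)*(-276) = -21453/466*(-276) = 2960514/233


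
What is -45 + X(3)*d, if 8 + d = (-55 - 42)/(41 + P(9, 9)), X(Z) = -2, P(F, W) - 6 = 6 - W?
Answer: -541/22 ≈ -24.591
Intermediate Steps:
P(F, W) = 12 - W (P(F, W) = 6 + (6 - W) = 12 - W)
d = -449/44 (d = -8 + (-55 - 42)/(41 + (12 - 1*9)) = -8 - 97/(41 + (12 - 9)) = -8 - 97/(41 + 3) = -8 - 97/44 = -449/44 ≈ -10.205)
-45 + X(3)*d = -45 - 2*(-449/44) = -45 + 449/22 = -541/22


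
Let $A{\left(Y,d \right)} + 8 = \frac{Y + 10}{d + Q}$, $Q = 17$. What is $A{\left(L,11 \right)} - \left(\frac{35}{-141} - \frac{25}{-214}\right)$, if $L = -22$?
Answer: $- \frac{1752511}{211218} \approx -8.2972$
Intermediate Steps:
$A{\left(Y,d \right)} = -8 + \frac{10 + Y}{17 + d}$ ($A{\left(Y,d \right)} = -8 + \frac{Y + 10}{d + 17} = -8 + \frac{10 + Y}{17 + d}$)
$A{\left(L,11 \right)} - \left(\frac{35}{-141} - \frac{25}{-214}\right) = \frac{-126 - 22 - 88}{17 + 11} - \left(\frac{35}{-141} - \frac{25}{-214}\right) = \frac{-126 - 22 - 88}{28} - \left(35 \left(- \frac{1}{141}\right) - - \frac{25}{214}\right) = \frac{1}{28} \left(-236\right) - \left(- \frac{35}{141} + \frac{25}{214}\right) = - \frac{59}{7} - - \frac{3965}{30174} = - \frac{59}{7} + \frac{3965}{30174} = - \frac{1752511}{211218}$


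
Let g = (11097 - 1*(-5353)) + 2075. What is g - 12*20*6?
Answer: 17085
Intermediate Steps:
g = 18525 (g = (11097 + 5353) + 2075 = 16450 + 2075 = 18525)
g - 12*20*6 = 18525 - 12*20*6 = 18525 - 240*6 = 18525 - 1440 = 17085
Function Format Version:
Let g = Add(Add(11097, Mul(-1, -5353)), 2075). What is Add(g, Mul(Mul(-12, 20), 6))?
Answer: 17085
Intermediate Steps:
g = 18525 (g = Add(Add(11097, 5353), 2075) = Add(16450, 2075) = 18525)
Add(g, Mul(Mul(-12, 20), 6)) = Add(18525, Mul(Mul(-12, 20), 6)) = Add(18525, Mul(-240, 6)) = Add(18525, -1440) = 17085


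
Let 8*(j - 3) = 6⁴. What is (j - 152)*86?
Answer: 1118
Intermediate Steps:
j = 165 (j = 3 + (⅛)*6⁴ = 3 + (⅛)*1296 = 3 + 162 = 165)
(j - 152)*86 = (165 - 152)*86 = 13*86 = 1118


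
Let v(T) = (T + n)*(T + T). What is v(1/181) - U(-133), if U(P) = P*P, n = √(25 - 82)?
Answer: -579509327/32761 + 2*I*√57/181 ≈ -17689.0 + 0.083424*I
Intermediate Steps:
n = I*√57 (n = √(-57) = I*√57 ≈ 7.5498*I)
v(T) = 2*T*(T + I*√57) (v(T) = (T + I*√57)*(T + T) = (T + I*√57)*(2*T) = 2*T*(T + I*√57))
U(P) = P²
v(1/181) - U(-133) = 2*(1/181 + I*√57)/181 - 1*(-133)² = 2*(1/181)*(1/181 + I*√57) - 1*17689 = (2/32761 + 2*I*√57/181) - 17689 = -579509327/32761 + 2*I*√57/181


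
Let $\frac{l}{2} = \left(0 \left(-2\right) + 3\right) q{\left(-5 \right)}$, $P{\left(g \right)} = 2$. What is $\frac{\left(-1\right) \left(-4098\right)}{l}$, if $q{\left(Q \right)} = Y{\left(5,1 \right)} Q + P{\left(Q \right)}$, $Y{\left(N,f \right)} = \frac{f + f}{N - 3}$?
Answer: $- \frac{683}{3} \approx -227.67$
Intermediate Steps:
$Y{\left(N,f \right)} = \frac{2 f}{-3 + N}$
$q{\left(Q \right)} = 2 + Q$ ($q{\left(Q \right)} = 2 \cdot 1 \frac{1}{-3 + 5} Q + 2 = 2 \cdot 1 \cdot \frac{1}{2} Q + 2 = 1 Q + 2 = Q + 2 = 2 + Q$)
$l = -18$ ($l = 2 \left(0 \left(-2\right) + 3\right) \left(2 - 5\right) = 2 \left(0 + 3\right) \left(-3\right) = 2 \cdot 3 \left(-3\right) = 2 \left(-9\right) = -18$)
$\frac{\left(-1\right) \left(-4098\right)}{l} = \frac{\left(-1\right) \left(-4098\right)}{-18} = 4098 \left(- \frac{1}{18}\right) = - \frac{683}{3}$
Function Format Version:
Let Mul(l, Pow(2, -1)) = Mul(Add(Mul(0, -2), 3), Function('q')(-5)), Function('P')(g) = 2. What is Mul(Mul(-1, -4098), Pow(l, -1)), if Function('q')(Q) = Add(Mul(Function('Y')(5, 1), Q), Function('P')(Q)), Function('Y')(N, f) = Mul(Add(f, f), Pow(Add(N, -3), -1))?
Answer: Rational(-683, 3) ≈ -227.67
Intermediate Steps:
Function('Y')(N, f) = Mul(2, f, Pow(Add(-3, N), -1)) (Function('Y')(N, f) = Mul(Mul(2, f), Pow(Add(-3, N), -1)) = Mul(2, f, Pow(Add(-3, N), -1)))
Function('q')(Q) = Add(2, Q) (Function('q')(Q) = Add(Mul(Mul(2, 1, Pow(Add(-3, 5), -1)), Q), 2) = Add(Mul(Mul(2, 1, Pow(2, -1)), Q), 2) = Add(Mul(Mul(2, 1, Rational(1, 2)), Q), 2) = Add(Mul(1, Q), 2) = Add(Q, 2) = Add(2, Q))
l = -18 (l = Mul(2, Mul(Add(Mul(0, -2), 3), Add(2, -5))) = Mul(2, Mul(Add(0, 3), -3)) = Mul(2, Mul(3, -3)) = Mul(2, -9) = -18)
Mul(Mul(-1, -4098), Pow(l, -1)) = Mul(Mul(-1, -4098), Pow(-18, -1)) = Mul(4098, Rational(-1, 18)) = Rational(-683, 3)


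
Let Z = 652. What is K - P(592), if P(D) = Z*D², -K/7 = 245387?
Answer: -230220237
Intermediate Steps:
K = -1717709 (K = -7*245387 = -1717709)
P(D) = 652*D²
K - P(592) = -1717709 - 652*592² = -1717709 - 652*350464 = -1717709 - 1*228502528 = -1717709 - 228502528 = -230220237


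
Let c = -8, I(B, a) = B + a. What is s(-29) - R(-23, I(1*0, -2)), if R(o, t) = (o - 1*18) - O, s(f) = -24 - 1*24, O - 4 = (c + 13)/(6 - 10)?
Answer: -17/4 ≈ -4.2500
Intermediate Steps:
O = 11/4 (O = 4 + (-8 + 13)/(6 - 10) = 4 + 5/(-4) = 4 + 5*(-1/4) = 4 - 5/4 = 11/4 ≈ 2.7500)
s(f) = -48 (s(f) = -24 - 24 = -48)
R(o, t) = -83/4 + o (R(o, t) = (o - 1*18) - 1*11/4 = (o - 18) - 11/4 = (-18 + o) - 11/4 = -83/4 + o)
s(-29) - R(-23, I(1*0, -2)) = -48 - (-83/4 - 23) = -48 - 1*(-175/4) = -48 + 175/4 = -17/4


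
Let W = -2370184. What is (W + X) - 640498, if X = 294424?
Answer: -2716258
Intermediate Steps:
(W + X) - 640498 = (-2370184 + 294424) - 640498 = -2075760 - 640498 = -2716258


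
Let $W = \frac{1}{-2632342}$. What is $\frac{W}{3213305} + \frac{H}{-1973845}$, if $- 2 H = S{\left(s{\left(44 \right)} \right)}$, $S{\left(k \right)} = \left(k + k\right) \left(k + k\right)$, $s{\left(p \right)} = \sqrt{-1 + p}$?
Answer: $\frac{145486504222563}{3339160577981368390} \approx 4.357 \cdot 10^{-5}$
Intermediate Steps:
$W = - \frac{1}{2632342} \approx -3.7989 \cdot 10^{-7}$
$S{\left(k \right)} = 4 k^{2}$ ($S{\left(k \right)} = 2 k 2 k = 4 k^{2}$)
$H = -86$ ($H = - \frac{4 \left(\sqrt{-1 + 44}\right)^{2}}{2} = - \frac{4 \left(\sqrt{43}\right)^{2}}{2} = - \frac{4 \cdot 43}{2} = \left(- \frac{1}{2}\right) 172 = -86$)
$\frac{W}{3213305} + \frac{H}{-1973845} = - \frac{1}{2632342 \cdot 3213305} - \frac{86}{-1973845} = \left(- \frac{1}{2632342}\right) \frac{1}{3213305} - - \frac{86}{1973845} = - \frac{1}{8458517710310} + \frac{86}{1973845} = \frac{145486504222563}{3339160577981368390}$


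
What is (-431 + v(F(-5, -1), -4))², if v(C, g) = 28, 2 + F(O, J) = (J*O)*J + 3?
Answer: 162409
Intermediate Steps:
F(O, J) = 1 + O*J² (F(O, J) = -2 + ((J*O)*J + 3) = -2 + (O*J² + 3) = -2 + (3 + O*J²) = 1 + O*J²)
(-431 + v(F(-5, -1), -4))² = (-431 + 28)² = (-403)² = 162409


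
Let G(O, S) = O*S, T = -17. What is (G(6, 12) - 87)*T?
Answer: 255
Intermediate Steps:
(G(6, 12) - 87)*T = (6*12 - 87)*(-17) = (72 - 87)*(-17) = -15*(-17) = 255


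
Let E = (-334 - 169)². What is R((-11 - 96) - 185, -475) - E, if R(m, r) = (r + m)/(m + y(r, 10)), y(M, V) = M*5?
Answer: -674774236/2667 ≈ -2.5301e+5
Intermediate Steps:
y(M, V) = 5*M
R(m, r) = (m + r)/(m + 5*r) (R(m, r) = (r + m)/(m + 5*r) = (m + r)/(m + 5*r))
E = 253009 (E = (-503)² = 253009)
R((-11 - 96) - 185, -475) - E = (((-11 - 96) - 185) - 475)/(((-11 - 96) - 185) + 5*(-475)) - 1*253009 = ((-107 - 185) - 475)/((-107 - 185) - 2375) - 253009 = (-292 - 475)/(-292 - 2375) - 253009 = -767/(-2667) - 253009 = -1/2667*(-767) - 253009 = 767/2667 - 253009 = -674774236/2667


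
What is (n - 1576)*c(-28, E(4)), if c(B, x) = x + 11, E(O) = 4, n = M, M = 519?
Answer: -15855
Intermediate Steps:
n = 519
c(B, x) = 11 + x
(n - 1576)*c(-28, E(4)) = (519 - 1576)*(11 + 4) = -1057*15 = -15855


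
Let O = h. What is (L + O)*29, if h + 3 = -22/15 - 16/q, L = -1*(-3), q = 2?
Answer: -4118/15 ≈ -274.53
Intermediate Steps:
L = 3
h = -187/15 (h = -3 + (-22/15 - 16/2) = -3 + (-22*1/15 - 16*1/2) = -3 + (-22/15 - 8) = -3 - 142/15 = -187/15 ≈ -12.467)
O = -187/15 ≈ -12.467
(L + O)*29 = (3 - 187/15)*29 = -142/15*29 = -4118/15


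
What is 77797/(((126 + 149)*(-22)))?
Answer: -77797/6050 ≈ -12.859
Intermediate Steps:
77797/(((126 + 149)*(-22))) = 77797/((275*(-22))) = 77797/(-6050) = 77797*(-1/6050) = -77797/6050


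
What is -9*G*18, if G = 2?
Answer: -324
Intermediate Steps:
-9*G*18 = -9*2*18 = -18*18 = -324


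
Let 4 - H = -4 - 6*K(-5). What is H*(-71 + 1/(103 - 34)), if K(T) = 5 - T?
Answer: -333064/69 ≈ -4827.0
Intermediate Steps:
H = 68 (H = 4 - (-4 - 6*(5 - 1*(-5))) = 4 - (-4 - 6*(5 + 5)) = 4 - (-4 - 6*10) = 4 - (-4 - 60) = 4 - 1*(-64) = 4 + 64 = 68)
H*(-71 + 1/(103 - 34)) = 68*(-71 + 1/(103 - 34)) = 68*(-71 + 1/69) = 68*(-4898/69) = -333064/69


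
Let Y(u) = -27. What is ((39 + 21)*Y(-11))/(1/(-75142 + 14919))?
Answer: 97561260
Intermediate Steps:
((39 + 21)*Y(-11))/(1/(-75142 + 14919)) = ((39 + 21)*(-27))/(1/(-75142 + 14919)) = (60*(-27))/(1/(-60223)) = -1620/(-1/60223) = -1620*(-60223) = 97561260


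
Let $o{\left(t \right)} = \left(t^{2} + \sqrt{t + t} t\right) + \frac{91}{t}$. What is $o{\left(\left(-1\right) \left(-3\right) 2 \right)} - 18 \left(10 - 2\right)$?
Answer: $- \frac{557}{6} + 12 \sqrt{3} \approx -72.049$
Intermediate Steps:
$o{\left(t \right)} = t^{2} + \frac{91}{t} + \sqrt{2} t^{\frac{3}{2}}$ ($o{\left(t \right)} = \left(t^{2} + \sqrt{2 t} t\right) + \frac{91}{t} = \left(t^{2} + \sqrt{2} \sqrt{t} t\right) + \frac{91}{t} = \left(t^{2} + \sqrt{2} t^{\frac{3}{2}}\right) + \frac{91}{t} = t^{2} + \frac{91}{t} + \sqrt{2} t^{\frac{3}{2}}$)
$o{\left(\left(-1\right) \left(-3\right) 2 \right)} - 18 \left(10 - 2\right) = \frac{91 + \left(\left(-1\right) \left(-3\right) 2\right)^{3} + \sqrt{2} \left(\left(-1\right) \left(-3\right) 2\right)^{\frac{5}{2}}}{\left(-1\right) \left(-3\right) 2} - 18 \left(10 - 2\right) = \frac{91 + \left(3 \cdot 2\right)^{3} + \sqrt{2} \left(3 \cdot 2\right)^{\frac{5}{2}}}{3 \cdot 2} - 18 \cdot 8 = \frac{91 + 6^{3} + \sqrt{2} \cdot 6^{\frac{5}{2}}}{6} - 144 = \frac{91 + 216 + \sqrt{2} \cdot 36 \sqrt{6}}{6} - 144 = \frac{91 + 216 + 72 \sqrt{3}}{6} - 144 = \frac{307 + 72 \sqrt{3}}{6} - 144 = \left(\frac{307}{6} + 12 \sqrt{3}\right) - 144 = - \frac{557}{6} + 12 \sqrt{3}$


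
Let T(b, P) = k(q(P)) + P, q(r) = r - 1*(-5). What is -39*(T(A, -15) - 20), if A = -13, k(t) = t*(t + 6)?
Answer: -195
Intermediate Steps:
q(r) = 5 + r (q(r) = r + 5 = 5 + r)
k(t) = t*(6 + t)
T(b, P) = P + (5 + P)*(11 + P) (T(b, P) = (5 + P)*(6 + (5 + P)) + P = (5 + P)*(11 + P) + P = P + (5 + P)*(11 + P))
-39*(T(A, -15) - 20) = -39*((-15 + (5 - 15)*(11 - 15)) - 20) = -39*((-15 - 10*(-4)) - 20) = -39*((-15 + 40) - 20) = -39*(25 - 20) = -39*5 = -195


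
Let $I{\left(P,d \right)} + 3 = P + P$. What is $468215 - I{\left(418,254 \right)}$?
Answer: $467382$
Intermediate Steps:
$I{\left(P,d \right)} = -3 + 2 P$ ($I{\left(P,d \right)} = -3 + \left(P + P\right) = -3 + 2 P$)
$468215 - I{\left(418,254 \right)} = 468215 - \left(-3 + 2 \cdot 418\right) = 468215 - \left(-3 + 836\right) = 468215 - 833 = 467382$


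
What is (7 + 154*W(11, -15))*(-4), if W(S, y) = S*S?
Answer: -74564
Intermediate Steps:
W(S, y) = S**2
(7 + 154*W(11, -15))*(-4) = (7 + 154*11**2)*(-4) = (7 + 154*121)*(-4) = (7 + 18634)*(-4) = 18641*(-4) = -74564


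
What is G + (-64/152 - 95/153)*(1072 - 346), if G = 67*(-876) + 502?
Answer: -57119128/969 ≈ -58946.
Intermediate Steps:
G = -58190 (G = -58692 + 502 = -58190)
G + (-64/152 - 95/153)*(1072 - 346) = -58190 + (-64/152 - 95/153)*(1072 - 346) = -58190 + (-64*1/152 - 95*1/153)*726 = -58190 + (-8/19 - 95/153)*726 = -58190 - 3029/2907*726 = -58190 - 733018/969 = -57119128/969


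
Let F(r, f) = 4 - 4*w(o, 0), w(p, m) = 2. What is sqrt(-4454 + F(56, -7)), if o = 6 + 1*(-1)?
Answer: I*sqrt(4458) ≈ 66.768*I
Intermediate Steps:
o = 5 (o = 6 - 1 = 5)
F(r, f) = -4 (F(r, f) = 4 - 4*2 = 4 - 8 = -4)
sqrt(-4454 + F(56, -7)) = sqrt(-4454 - 4) = sqrt(-4458) = I*sqrt(4458)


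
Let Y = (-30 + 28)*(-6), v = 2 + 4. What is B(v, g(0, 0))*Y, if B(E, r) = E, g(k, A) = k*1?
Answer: 72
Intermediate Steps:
g(k, A) = k
v = 6
Y = 12 (Y = -2*(-6) = 12)
B(v, g(0, 0))*Y = 6*12 = 72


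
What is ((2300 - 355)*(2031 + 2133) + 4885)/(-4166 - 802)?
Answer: -8103865/4968 ≈ -1631.2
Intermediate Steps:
((2300 - 355)*(2031 + 2133) + 4885)/(-4166 - 802) = (1945*4164 + 4885)/(-4968) = (8098980 + 4885)*(-1/4968) = 8103865*(-1/4968) = -8103865/4968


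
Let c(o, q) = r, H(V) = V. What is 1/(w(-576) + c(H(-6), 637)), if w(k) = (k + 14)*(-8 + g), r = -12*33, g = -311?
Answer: 1/178882 ≈ 5.5903e-6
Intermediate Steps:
r = -396
c(o, q) = -396
w(k) = -4466 - 319*k (w(k) = (k + 14)*(-8 - 311) = (14 + k)*(-319) = -4466 - 319*k)
1/(w(-576) + c(H(-6), 637)) = 1/((-4466 - 319*(-576)) - 396) = 1/((-4466 + 183744) - 396) = 1/(179278 - 396) = 1/178882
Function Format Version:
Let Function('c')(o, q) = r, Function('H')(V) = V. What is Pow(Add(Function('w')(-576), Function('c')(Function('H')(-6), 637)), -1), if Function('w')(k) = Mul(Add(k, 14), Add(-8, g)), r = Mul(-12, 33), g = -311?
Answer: Rational(1, 178882) ≈ 5.5903e-6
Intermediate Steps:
r = -396
Function('c')(o, q) = -396
Function('w')(k) = Add(-4466, Mul(-319, k)) (Function('w')(k) = Mul(Add(k, 14), Add(-8, -311)) = Mul(Add(14, k), -319) = Add(-4466, Mul(-319, k)))
Pow(Add(Function('w')(-576), Function('c')(Function('H')(-6), 637)), -1) = Pow(Add(Add(-4466, Mul(-319, -576)), -396), -1) = Pow(Add(Add(-4466, 183744), -396), -1) = Pow(Add(179278, -396), -1) = Pow(178882, -1) = Rational(1, 178882)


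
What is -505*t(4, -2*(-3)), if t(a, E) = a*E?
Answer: -12120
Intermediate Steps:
t(a, E) = E*a
-505*t(4, -2*(-3)) = -505*(-2*(-3))*4 = -3030*4 = -505*24 = -12120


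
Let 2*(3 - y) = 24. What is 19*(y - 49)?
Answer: -1102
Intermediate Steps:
y = -9 (y = 3 - ½*24 = 3 - 12 = -9)
19*(y - 49) = 19*(-9 - 49) = 19*(-58) = -1102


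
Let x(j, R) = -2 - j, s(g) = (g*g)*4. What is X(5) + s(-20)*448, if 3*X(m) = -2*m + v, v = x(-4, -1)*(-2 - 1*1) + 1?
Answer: 716795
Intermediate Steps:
s(g) = 4*g² (s(g) = g²*4 = 4*g²)
v = -5 (v = (-2 - 1*(-4))*(-2 - 1*1) + 1 = (-2 + 4)*(-2 - 1) + 1 = 2*(-3) + 1 = -6 + 1 = -5)
X(m) = -5/3 - 2*m/3 (X(m) = (-2*m - 5)/3 = (-5 - 2*m)/3 = -5/3 - 2*m/3)
X(5) + s(-20)*448 = (-5/3 - ⅔*5) + (4*(-20)²)*448 = (-5/3 - 10/3) + (4*400)*448 = -5 + 1600*448 = -5 + 716800 = 716795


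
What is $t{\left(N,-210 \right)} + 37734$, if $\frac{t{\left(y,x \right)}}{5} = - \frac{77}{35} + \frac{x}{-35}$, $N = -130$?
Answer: $37753$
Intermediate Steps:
$t{\left(y,x \right)} = -11 - \frac{x}{7}$ ($t{\left(y,x \right)} = 5 \left(- \frac{77}{35} + \frac{x}{-35}\right) = 5 \left(\left(-77\right) \frac{1}{35} + x \left(- \frac{1}{35}\right)\right) = 5 \left(- \frac{11}{5} - \frac{x}{35}\right) = -11 - \frac{x}{7}$)
$t{\left(N,-210 \right)} + 37734 = \left(-11 - -30\right) + 37734 = \left(-11 + 30\right) + 37734 = 19 + 37734 = 37753$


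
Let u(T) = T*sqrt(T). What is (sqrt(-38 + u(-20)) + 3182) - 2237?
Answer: 945 + sqrt(-38 - 40*I*sqrt(5)) ≈ 950.44 - 8.2213*I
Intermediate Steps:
u(T) = T**(3/2)
(sqrt(-38 + u(-20)) + 3182) - 2237 = (sqrt(-38 + (-20)**(3/2)) + 3182) - 2237 = (sqrt(-38 - 40*I*sqrt(5)) + 3182) - 2237 = (3182 + sqrt(-38 - 40*I*sqrt(5))) - 2237 = 945 + sqrt(-38 - 40*I*sqrt(5))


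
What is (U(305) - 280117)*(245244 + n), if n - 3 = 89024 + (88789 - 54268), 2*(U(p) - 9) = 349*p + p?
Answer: -83617316536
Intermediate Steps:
U(p) = 9 + 175*p (U(p) = 9 + (349*p + p)/2 = 9 + (350*p)/2 = 9 + 175*p)
n = 123548 (n = 3 + (89024 + (88789 - 54268)) = 3 + (89024 + 34521) = 3 + 123545 = 123548)
(U(305) - 280117)*(245244 + n) = ((9 + 175*305) - 280117)*(245244 + 123548) = ((9 + 53375) - 280117)*368792 = (53384 - 280117)*368792 = -226733*368792 = -83617316536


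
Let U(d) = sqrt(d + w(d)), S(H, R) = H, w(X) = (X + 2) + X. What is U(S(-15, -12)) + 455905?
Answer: 455905 + I*sqrt(43) ≈ 4.5591e+5 + 6.5574*I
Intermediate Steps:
w(X) = 2 + 2*X (w(X) = (2 + X) + X = 2 + 2*X)
U(d) = sqrt(2 + 3*d) (U(d) = sqrt(d + (2 + 2*d)) = sqrt(2 + 3*d))
U(S(-15, -12)) + 455905 = sqrt(2 + 3*(-15)) + 455905 = sqrt(2 - 45) + 455905 = sqrt(-43) + 455905 = I*sqrt(43) + 455905 = 455905 + I*sqrt(43)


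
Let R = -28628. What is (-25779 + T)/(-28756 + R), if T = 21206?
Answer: 4573/57384 ≈ 0.079691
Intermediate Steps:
(-25779 + T)/(-28756 + R) = (-25779 + 21206)/(-28756 - 28628) = -4573/(-57384) = -4573*(-1/57384) = 4573/57384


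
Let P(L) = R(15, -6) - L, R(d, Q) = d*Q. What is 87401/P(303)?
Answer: -87401/393 ≈ -222.39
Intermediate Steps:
R(d, Q) = Q*d
P(L) = -90 - L (P(L) = -6*15 - L = -90 - L)
87401/P(303) = 87401/(-90 - 1*303) = 87401/(-90 - 303) = 87401/(-393) = 87401*(-1/393) = -87401/393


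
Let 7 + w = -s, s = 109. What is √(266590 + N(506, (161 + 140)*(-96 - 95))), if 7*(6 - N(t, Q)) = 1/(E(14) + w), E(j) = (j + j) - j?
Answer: √135909575130/714 ≈ 516.33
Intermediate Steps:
E(j) = j (E(j) = 2*j - j = j)
w = -116 (w = -7 - 1*109 = -7 - 109 = -116)
N(t, Q) = 4285/714 (N(t, Q) = 6 - 1/(7*(14 - 116)) = 6 - ⅐/(-102) = 6 - ⅐*(-1/102) = 6 + 1/714 = 4285/714)
√(266590 + N(506, (161 + 140)*(-96 - 95))) = √(266590 + 4285/714) = √(190349545/714) = √135909575130/714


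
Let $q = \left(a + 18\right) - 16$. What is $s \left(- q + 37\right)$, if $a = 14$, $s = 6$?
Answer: $126$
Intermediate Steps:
$q = 16$ ($q = \left(14 + 18\right) - 16 = 32 - 16 = 16$)
$s \left(- q + 37\right) = 6 \left(\left(-1\right) 16 + 37\right) = 6 \left(-16 + 37\right) = 6 \cdot 21 = 126$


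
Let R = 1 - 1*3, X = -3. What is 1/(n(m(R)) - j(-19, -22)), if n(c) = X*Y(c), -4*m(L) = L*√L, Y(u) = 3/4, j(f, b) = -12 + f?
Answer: 4/115 ≈ 0.034783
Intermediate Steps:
Y(u) = ¾ (Y(u) = 3*(¼) = ¾)
R = -2 (R = 1 - 3 = -2)
m(L) = -L^(3/2)/4 (m(L) = -L*√L/4 = -L^(3/2)/4)
n(c) = -9/4 (n(c) = -3*¾ = -9/4)
1/(n(m(R)) - j(-19, -22)) = 1/(-9/4 - (-12 - 19)) = 1/(-9/4 - 1*(-31)) = 1/(-9/4 + 31) = 1/(115/4) = 4/115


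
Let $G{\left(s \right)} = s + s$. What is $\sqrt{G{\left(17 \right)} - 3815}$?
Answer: $i \sqrt{3781} \approx 61.49 i$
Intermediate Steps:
$G{\left(s \right)} = 2 s$
$\sqrt{G{\left(17 \right)} - 3815} = \sqrt{2 \cdot 17 - 3815} = \sqrt{34 - 3815} = \sqrt{-3781} = i \sqrt{3781}$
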